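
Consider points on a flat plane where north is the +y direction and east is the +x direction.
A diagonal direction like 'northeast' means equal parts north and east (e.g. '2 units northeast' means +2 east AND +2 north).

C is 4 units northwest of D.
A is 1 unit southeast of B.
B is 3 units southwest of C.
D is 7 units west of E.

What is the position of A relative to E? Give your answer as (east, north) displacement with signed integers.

Place E at the origin (east=0, north=0).
  D is 7 units west of E: delta (east=-7, north=+0); D at (east=-7, north=0).
  C is 4 units northwest of D: delta (east=-4, north=+4); C at (east=-11, north=4).
  B is 3 units southwest of C: delta (east=-3, north=-3); B at (east=-14, north=1).
  A is 1 unit southeast of B: delta (east=+1, north=-1); A at (east=-13, north=0).
Therefore A relative to E: (east=-13, north=0).

Answer: A is at (east=-13, north=0) relative to E.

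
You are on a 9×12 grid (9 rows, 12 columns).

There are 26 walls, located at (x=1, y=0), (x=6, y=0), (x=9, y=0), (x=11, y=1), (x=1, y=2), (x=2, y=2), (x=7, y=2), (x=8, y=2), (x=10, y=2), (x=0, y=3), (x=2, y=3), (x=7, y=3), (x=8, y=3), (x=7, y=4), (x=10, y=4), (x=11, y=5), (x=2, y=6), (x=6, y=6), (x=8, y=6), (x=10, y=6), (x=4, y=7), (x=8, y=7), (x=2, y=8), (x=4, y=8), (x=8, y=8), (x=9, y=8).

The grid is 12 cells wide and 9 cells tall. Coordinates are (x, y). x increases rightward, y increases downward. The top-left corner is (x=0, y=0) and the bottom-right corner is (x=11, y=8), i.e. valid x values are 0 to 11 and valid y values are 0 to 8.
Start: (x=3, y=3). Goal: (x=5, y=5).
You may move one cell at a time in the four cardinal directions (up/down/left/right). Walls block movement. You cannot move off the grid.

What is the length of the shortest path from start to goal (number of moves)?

Answer: Shortest path length: 4

Derivation:
BFS from (x=3, y=3) until reaching (x=5, y=5):
  Distance 0: (x=3, y=3)
  Distance 1: (x=3, y=2), (x=4, y=3), (x=3, y=4)
  Distance 2: (x=3, y=1), (x=4, y=2), (x=5, y=3), (x=2, y=4), (x=4, y=4), (x=3, y=5)
  Distance 3: (x=3, y=0), (x=2, y=1), (x=4, y=1), (x=5, y=2), (x=6, y=3), (x=1, y=4), (x=5, y=4), (x=2, y=5), (x=4, y=5), (x=3, y=6)
  Distance 4: (x=2, y=0), (x=4, y=0), (x=1, y=1), (x=5, y=1), (x=6, y=2), (x=1, y=3), (x=0, y=4), (x=6, y=4), (x=1, y=5), (x=5, y=5), (x=4, y=6), (x=3, y=7)  <- goal reached here
One shortest path (4 moves): (x=3, y=3) -> (x=4, y=3) -> (x=5, y=3) -> (x=5, y=4) -> (x=5, y=5)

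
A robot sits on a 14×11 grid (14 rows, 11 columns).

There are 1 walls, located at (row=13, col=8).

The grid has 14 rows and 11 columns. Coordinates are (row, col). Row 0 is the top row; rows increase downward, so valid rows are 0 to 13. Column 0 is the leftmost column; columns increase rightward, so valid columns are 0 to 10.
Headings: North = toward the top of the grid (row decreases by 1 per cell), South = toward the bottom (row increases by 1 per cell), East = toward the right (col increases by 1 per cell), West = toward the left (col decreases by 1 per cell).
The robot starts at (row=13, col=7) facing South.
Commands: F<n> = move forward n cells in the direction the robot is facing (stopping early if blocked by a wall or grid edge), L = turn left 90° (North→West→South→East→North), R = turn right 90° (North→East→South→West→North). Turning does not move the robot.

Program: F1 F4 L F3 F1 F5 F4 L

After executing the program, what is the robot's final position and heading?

Answer: Final position: (row=13, col=7), facing North

Derivation:
Start: (row=13, col=7), facing South
  F1: move forward 0/1 (blocked), now at (row=13, col=7)
  F4: move forward 0/4 (blocked), now at (row=13, col=7)
  L: turn left, now facing East
  F3: move forward 0/3 (blocked), now at (row=13, col=7)
  F1: move forward 0/1 (blocked), now at (row=13, col=7)
  F5: move forward 0/5 (blocked), now at (row=13, col=7)
  F4: move forward 0/4 (blocked), now at (row=13, col=7)
  L: turn left, now facing North
Final: (row=13, col=7), facing North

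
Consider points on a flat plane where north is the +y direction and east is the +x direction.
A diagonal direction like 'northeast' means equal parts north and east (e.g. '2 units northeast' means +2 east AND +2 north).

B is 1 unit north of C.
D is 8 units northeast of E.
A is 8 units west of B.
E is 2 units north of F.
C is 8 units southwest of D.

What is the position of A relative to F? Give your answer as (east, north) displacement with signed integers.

Place F at the origin (east=0, north=0).
  E is 2 units north of F: delta (east=+0, north=+2); E at (east=0, north=2).
  D is 8 units northeast of E: delta (east=+8, north=+8); D at (east=8, north=10).
  C is 8 units southwest of D: delta (east=-8, north=-8); C at (east=0, north=2).
  B is 1 unit north of C: delta (east=+0, north=+1); B at (east=0, north=3).
  A is 8 units west of B: delta (east=-8, north=+0); A at (east=-8, north=3).
Therefore A relative to F: (east=-8, north=3).

Answer: A is at (east=-8, north=3) relative to F.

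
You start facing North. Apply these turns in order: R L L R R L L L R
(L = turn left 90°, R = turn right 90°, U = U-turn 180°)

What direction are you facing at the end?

Answer: Final heading: West

Derivation:
Start: North
  R (right (90° clockwise)) -> East
  L (left (90° counter-clockwise)) -> North
  L (left (90° counter-clockwise)) -> West
  R (right (90° clockwise)) -> North
  R (right (90° clockwise)) -> East
  L (left (90° counter-clockwise)) -> North
  L (left (90° counter-clockwise)) -> West
  L (left (90° counter-clockwise)) -> South
  R (right (90° clockwise)) -> West
Final: West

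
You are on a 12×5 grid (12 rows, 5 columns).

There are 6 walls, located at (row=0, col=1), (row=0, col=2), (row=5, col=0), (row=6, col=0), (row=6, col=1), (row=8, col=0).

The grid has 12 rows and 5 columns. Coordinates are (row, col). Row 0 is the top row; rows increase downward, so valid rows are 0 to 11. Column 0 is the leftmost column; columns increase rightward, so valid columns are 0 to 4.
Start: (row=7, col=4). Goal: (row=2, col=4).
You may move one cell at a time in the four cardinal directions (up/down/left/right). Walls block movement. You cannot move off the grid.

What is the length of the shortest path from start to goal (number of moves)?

Answer: Shortest path length: 5

Derivation:
BFS from (row=7, col=4) until reaching (row=2, col=4):
  Distance 0: (row=7, col=4)
  Distance 1: (row=6, col=4), (row=7, col=3), (row=8, col=4)
  Distance 2: (row=5, col=4), (row=6, col=3), (row=7, col=2), (row=8, col=3), (row=9, col=4)
  Distance 3: (row=4, col=4), (row=5, col=3), (row=6, col=2), (row=7, col=1), (row=8, col=2), (row=9, col=3), (row=10, col=4)
  Distance 4: (row=3, col=4), (row=4, col=3), (row=5, col=2), (row=7, col=0), (row=8, col=1), (row=9, col=2), (row=10, col=3), (row=11, col=4)
  Distance 5: (row=2, col=4), (row=3, col=3), (row=4, col=2), (row=5, col=1), (row=9, col=1), (row=10, col=2), (row=11, col=3)  <- goal reached here
One shortest path (5 moves): (row=7, col=4) -> (row=6, col=4) -> (row=5, col=4) -> (row=4, col=4) -> (row=3, col=4) -> (row=2, col=4)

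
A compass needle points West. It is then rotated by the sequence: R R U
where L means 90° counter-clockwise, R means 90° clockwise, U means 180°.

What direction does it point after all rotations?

Answer: Final heading: West

Derivation:
Start: West
  R (right (90° clockwise)) -> North
  R (right (90° clockwise)) -> East
  U (U-turn (180°)) -> West
Final: West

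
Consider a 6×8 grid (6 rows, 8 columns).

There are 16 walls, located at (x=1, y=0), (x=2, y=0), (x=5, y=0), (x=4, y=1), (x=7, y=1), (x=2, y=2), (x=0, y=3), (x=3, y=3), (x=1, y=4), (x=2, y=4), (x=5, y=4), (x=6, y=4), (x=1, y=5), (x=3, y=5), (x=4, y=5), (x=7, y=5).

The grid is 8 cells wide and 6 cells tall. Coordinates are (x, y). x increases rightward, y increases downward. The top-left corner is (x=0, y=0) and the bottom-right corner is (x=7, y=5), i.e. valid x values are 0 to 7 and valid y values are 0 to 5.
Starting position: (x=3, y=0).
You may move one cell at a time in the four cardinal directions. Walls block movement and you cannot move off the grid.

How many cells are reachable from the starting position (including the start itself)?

Answer: Reachable cells: 27

Derivation:
BFS flood-fill from (x=3, y=0):
  Distance 0: (x=3, y=0)
  Distance 1: (x=4, y=0), (x=3, y=1)
  Distance 2: (x=2, y=1), (x=3, y=2)
  Distance 3: (x=1, y=1), (x=4, y=2)
  Distance 4: (x=0, y=1), (x=1, y=2), (x=5, y=2), (x=4, y=3)
  Distance 5: (x=0, y=0), (x=5, y=1), (x=0, y=2), (x=6, y=2), (x=1, y=3), (x=5, y=3), (x=4, y=4)
  Distance 6: (x=6, y=1), (x=7, y=2), (x=2, y=3), (x=6, y=3), (x=3, y=4)
  Distance 7: (x=6, y=0), (x=7, y=3)
  Distance 8: (x=7, y=0), (x=7, y=4)
Total reachable: 27 (grid has 32 open cells total)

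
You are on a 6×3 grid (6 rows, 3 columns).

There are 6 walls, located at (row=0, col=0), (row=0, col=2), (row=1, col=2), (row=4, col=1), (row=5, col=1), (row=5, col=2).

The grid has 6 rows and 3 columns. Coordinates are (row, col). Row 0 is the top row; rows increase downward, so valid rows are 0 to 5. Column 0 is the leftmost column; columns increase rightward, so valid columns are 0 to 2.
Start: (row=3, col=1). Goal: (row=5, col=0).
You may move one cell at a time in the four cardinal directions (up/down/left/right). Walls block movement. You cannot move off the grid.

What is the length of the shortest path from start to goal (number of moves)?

Answer: Shortest path length: 3

Derivation:
BFS from (row=3, col=1) until reaching (row=5, col=0):
  Distance 0: (row=3, col=1)
  Distance 1: (row=2, col=1), (row=3, col=0), (row=3, col=2)
  Distance 2: (row=1, col=1), (row=2, col=0), (row=2, col=2), (row=4, col=0), (row=4, col=2)
  Distance 3: (row=0, col=1), (row=1, col=0), (row=5, col=0)  <- goal reached here
One shortest path (3 moves): (row=3, col=1) -> (row=3, col=0) -> (row=4, col=0) -> (row=5, col=0)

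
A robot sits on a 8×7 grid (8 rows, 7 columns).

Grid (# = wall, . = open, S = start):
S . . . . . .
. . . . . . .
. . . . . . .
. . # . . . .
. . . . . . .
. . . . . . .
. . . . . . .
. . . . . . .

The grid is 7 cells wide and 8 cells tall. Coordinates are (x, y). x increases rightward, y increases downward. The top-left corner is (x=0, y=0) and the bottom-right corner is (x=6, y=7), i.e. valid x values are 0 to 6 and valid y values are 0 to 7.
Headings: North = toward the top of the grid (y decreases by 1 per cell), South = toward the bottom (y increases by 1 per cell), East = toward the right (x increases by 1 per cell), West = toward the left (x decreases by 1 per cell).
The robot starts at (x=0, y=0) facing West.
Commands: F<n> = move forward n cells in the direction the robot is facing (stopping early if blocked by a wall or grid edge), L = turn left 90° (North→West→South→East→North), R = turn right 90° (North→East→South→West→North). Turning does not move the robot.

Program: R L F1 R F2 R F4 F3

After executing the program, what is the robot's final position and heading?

Answer: Final position: (x=6, y=0), facing East

Derivation:
Start: (x=0, y=0), facing West
  R: turn right, now facing North
  L: turn left, now facing West
  F1: move forward 0/1 (blocked), now at (x=0, y=0)
  R: turn right, now facing North
  F2: move forward 0/2 (blocked), now at (x=0, y=0)
  R: turn right, now facing East
  F4: move forward 4, now at (x=4, y=0)
  F3: move forward 2/3 (blocked), now at (x=6, y=0)
Final: (x=6, y=0), facing East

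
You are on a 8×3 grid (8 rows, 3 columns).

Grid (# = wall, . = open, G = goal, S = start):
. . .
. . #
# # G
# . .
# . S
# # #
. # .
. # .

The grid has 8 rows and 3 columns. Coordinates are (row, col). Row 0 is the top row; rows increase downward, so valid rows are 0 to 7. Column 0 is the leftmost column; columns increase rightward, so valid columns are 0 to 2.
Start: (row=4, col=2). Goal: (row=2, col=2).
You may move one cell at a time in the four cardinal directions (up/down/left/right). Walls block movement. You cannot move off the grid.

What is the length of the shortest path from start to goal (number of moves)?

BFS from (row=4, col=2) until reaching (row=2, col=2):
  Distance 0: (row=4, col=2)
  Distance 1: (row=3, col=2), (row=4, col=1)
  Distance 2: (row=2, col=2), (row=3, col=1)  <- goal reached here
One shortest path (2 moves): (row=4, col=2) -> (row=3, col=2) -> (row=2, col=2)

Answer: Shortest path length: 2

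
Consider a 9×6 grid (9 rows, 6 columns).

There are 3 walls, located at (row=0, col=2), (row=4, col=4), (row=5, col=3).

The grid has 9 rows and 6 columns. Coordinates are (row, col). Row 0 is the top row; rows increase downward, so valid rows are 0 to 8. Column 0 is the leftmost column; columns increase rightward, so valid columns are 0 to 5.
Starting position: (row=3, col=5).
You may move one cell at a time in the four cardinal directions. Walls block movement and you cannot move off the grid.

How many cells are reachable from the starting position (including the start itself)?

Answer: Reachable cells: 51

Derivation:
BFS flood-fill from (row=3, col=5):
  Distance 0: (row=3, col=5)
  Distance 1: (row=2, col=5), (row=3, col=4), (row=4, col=5)
  Distance 2: (row=1, col=5), (row=2, col=4), (row=3, col=3), (row=5, col=5)
  Distance 3: (row=0, col=5), (row=1, col=4), (row=2, col=3), (row=3, col=2), (row=4, col=3), (row=5, col=4), (row=6, col=5)
  Distance 4: (row=0, col=4), (row=1, col=3), (row=2, col=2), (row=3, col=1), (row=4, col=2), (row=6, col=4), (row=7, col=5)
  Distance 5: (row=0, col=3), (row=1, col=2), (row=2, col=1), (row=3, col=0), (row=4, col=1), (row=5, col=2), (row=6, col=3), (row=7, col=4), (row=8, col=5)
  Distance 6: (row=1, col=1), (row=2, col=0), (row=4, col=0), (row=5, col=1), (row=6, col=2), (row=7, col=3), (row=8, col=4)
  Distance 7: (row=0, col=1), (row=1, col=0), (row=5, col=0), (row=6, col=1), (row=7, col=2), (row=8, col=3)
  Distance 8: (row=0, col=0), (row=6, col=0), (row=7, col=1), (row=8, col=2)
  Distance 9: (row=7, col=0), (row=8, col=1)
  Distance 10: (row=8, col=0)
Total reachable: 51 (grid has 51 open cells total)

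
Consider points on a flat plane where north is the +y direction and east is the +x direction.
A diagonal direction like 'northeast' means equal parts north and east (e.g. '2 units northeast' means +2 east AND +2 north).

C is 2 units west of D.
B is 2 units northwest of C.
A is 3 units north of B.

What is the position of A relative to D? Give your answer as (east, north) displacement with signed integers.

Place D at the origin (east=0, north=0).
  C is 2 units west of D: delta (east=-2, north=+0); C at (east=-2, north=0).
  B is 2 units northwest of C: delta (east=-2, north=+2); B at (east=-4, north=2).
  A is 3 units north of B: delta (east=+0, north=+3); A at (east=-4, north=5).
Therefore A relative to D: (east=-4, north=5).

Answer: A is at (east=-4, north=5) relative to D.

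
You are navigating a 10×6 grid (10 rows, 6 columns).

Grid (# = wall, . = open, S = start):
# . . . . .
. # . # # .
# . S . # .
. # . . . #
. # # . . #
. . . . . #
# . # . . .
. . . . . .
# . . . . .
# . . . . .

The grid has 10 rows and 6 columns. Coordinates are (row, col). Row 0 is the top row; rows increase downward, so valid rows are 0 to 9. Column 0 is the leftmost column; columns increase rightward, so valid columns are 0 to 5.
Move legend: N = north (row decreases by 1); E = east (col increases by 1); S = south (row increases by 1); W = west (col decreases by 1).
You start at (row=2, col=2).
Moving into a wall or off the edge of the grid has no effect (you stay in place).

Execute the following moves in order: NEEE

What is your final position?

Answer: Final position: (row=1, col=2)

Derivation:
Start: (row=2, col=2)
  N (north): (row=2, col=2) -> (row=1, col=2)
  [×3]E (east): blocked, stay at (row=1, col=2)
Final: (row=1, col=2)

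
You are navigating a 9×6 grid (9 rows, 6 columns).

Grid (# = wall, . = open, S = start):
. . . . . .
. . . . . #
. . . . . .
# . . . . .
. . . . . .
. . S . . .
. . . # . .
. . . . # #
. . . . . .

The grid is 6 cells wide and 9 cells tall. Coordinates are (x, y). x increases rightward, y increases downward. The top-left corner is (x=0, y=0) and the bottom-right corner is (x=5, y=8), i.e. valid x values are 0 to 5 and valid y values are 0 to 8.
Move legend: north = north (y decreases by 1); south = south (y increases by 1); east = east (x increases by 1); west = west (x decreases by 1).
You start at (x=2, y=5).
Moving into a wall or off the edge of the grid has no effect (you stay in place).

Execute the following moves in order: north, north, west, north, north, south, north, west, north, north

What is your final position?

Answer: Final position: (x=0, y=0)

Derivation:
Start: (x=2, y=5)
  north (north): (x=2, y=5) -> (x=2, y=4)
  north (north): (x=2, y=4) -> (x=2, y=3)
  west (west): (x=2, y=3) -> (x=1, y=3)
  north (north): (x=1, y=3) -> (x=1, y=2)
  north (north): (x=1, y=2) -> (x=1, y=1)
  south (south): (x=1, y=1) -> (x=1, y=2)
  north (north): (x=1, y=2) -> (x=1, y=1)
  west (west): (x=1, y=1) -> (x=0, y=1)
  north (north): (x=0, y=1) -> (x=0, y=0)
  north (north): blocked, stay at (x=0, y=0)
Final: (x=0, y=0)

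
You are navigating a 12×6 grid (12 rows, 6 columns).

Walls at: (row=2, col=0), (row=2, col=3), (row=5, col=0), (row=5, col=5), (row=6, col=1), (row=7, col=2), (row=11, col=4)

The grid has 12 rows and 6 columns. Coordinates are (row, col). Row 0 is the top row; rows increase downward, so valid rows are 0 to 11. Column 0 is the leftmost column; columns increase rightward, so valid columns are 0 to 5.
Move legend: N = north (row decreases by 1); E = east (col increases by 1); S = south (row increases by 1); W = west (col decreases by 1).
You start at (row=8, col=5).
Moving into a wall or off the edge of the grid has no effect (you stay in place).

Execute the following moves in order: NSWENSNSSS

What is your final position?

Start: (row=8, col=5)
  N (north): (row=8, col=5) -> (row=7, col=5)
  S (south): (row=7, col=5) -> (row=8, col=5)
  W (west): (row=8, col=5) -> (row=8, col=4)
  E (east): (row=8, col=4) -> (row=8, col=5)
  N (north): (row=8, col=5) -> (row=7, col=5)
  S (south): (row=7, col=5) -> (row=8, col=5)
  N (north): (row=8, col=5) -> (row=7, col=5)
  S (south): (row=7, col=5) -> (row=8, col=5)
  S (south): (row=8, col=5) -> (row=9, col=5)
  S (south): (row=9, col=5) -> (row=10, col=5)
Final: (row=10, col=5)

Answer: Final position: (row=10, col=5)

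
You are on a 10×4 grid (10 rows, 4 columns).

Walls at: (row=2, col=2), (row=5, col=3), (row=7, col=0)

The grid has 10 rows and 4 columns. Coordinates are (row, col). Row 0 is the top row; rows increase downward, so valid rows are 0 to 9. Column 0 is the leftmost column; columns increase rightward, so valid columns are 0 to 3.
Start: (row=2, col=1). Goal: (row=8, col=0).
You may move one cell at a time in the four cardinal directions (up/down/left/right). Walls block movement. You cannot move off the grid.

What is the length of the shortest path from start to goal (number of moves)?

Answer: Shortest path length: 7

Derivation:
BFS from (row=2, col=1) until reaching (row=8, col=0):
  Distance 0: (row=2, col=1)
  Distance 1: (row=1, col=1), (row=2, col=0), (row=3, col=1)
  Distance 2: (row=0, col=1), (row=1, col=0), (row=1, col=2), (row=3, col=0), (row=3, col=2), (row=4, col=1)
  Distance 3: (row=0, col=0), (row=0, col=2), (row=1, col=3), (row=3, col=3), (row=4, col=0), (row=4, col=2), (row=5, col=1)
  Distance 4: (row=0, col=3), (row=2, col=3), (row=4, col=3), (row=5, col=0), (row=5, col=2), (row=6, col=1)
  Distance 5: (row=6, col=0), (row=6, col=2), (row=7, col=1)
  Distance 6: (row=6, col=3), (row=7, col=2), (row=8, col=1)
  Distance 7: (row=7, col=3), (row=8, col=0), (row=8, col=2), (row=9, col=1)  <- goal reached here
One shortest path (7 moves): (row=2, col=1) -> (row=3, col=1) -> (row=4, col=1) -> (row=5, col=1) -> (row=6, col=1) -> (row=7, col=1) -> (row=8, col=1) -> (row=8, col=0)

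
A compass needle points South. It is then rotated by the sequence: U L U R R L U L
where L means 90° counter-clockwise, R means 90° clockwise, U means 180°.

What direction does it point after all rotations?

Answer: Final heading: West

Derivation:
Start: South
  U (U-turn (180°)) -> North
  L (left (90° counter-clockwise)) -> West
  U (U-turn (180°)) -> East
  R (right (90° clockwise)) -> South
  R (right (90° clockwise)) -> West
  L (left (90° counter-clockwise)) -> South
  U (U-turn (180°)) -> North
  L (left (90° counter-clockwise)) -> West
Final: West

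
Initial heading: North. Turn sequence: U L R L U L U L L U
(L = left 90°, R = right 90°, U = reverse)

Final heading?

Start: North
  U (U-turn (180°)) -> South
  L (left (90° counter-clockwise)) -> East
  R (right (90° clockwise)) -> South
  L (left (90° counter-clockwise)) -> East
  U (U-turn (180°)) -> West
  L (left (90° counter-clockwise)) -> South
  U (U-turn (180°)) -> North
  L (left (90° counter-clockwise)) -> West
  L (left (90° counter-clockwise)) -> South
  U (U-turn (180°)) -> North
Final: North

Answer: Final heading: North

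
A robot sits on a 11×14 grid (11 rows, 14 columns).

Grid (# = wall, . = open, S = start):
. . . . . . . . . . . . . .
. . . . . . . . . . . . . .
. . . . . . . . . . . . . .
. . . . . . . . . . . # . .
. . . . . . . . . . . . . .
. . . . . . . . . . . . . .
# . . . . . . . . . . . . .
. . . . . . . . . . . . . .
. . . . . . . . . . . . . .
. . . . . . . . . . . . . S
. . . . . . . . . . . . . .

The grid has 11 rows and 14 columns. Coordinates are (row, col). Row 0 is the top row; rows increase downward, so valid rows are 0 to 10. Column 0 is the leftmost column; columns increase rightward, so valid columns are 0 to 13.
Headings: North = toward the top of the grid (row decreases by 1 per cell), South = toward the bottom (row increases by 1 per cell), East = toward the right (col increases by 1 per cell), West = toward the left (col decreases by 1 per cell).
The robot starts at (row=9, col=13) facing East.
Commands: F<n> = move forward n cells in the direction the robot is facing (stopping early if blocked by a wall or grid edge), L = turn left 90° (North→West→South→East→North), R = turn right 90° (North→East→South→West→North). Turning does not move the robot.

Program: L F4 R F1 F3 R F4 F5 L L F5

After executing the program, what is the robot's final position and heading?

Answer: Final position: (row=5, col=13), facing North

Derivation:
Start: (row=9, col=13), facing East
  L: turn left, now facing North
  F4: move forward 4, now at (row=5, col=13)
  R: turn right, now facing East
  F1: move forward 0/1 (blocked), now at (row=5, col=13)
  F3: move forward 0/3 (blocked), now at (row=5, col=13)
  R: turn right, now facing South
  F4: move forward 4, now at (row=9, col=13)
  F5: move forward 1/5 (blocked), now at (row=10, col=13)
  L: turn left, now facing East
  L: turn left, now facing North
  F5: move forward 5, now at (row=5, col=13)
Final: (row=5, col=13), facing North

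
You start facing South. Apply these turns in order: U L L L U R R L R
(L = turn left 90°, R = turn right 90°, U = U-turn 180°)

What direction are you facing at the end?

Start: South
  U (U-turn (180°)) -> North
  L (left (90° counter-clockwise)) -> West
  L (left (90° counter-clockwise)) -> South
  L (left (90° counter-clockwise)) -> East
  U (U-turn (180°)) -> West
  R (right (90° clockwise)) -> North
  R (right (90° clockwise)) -> East
  L (left (90° counter-clockwise)) -> North
  R (right (90° clockwise)) -> East
Final: East

Answer: Final heading: East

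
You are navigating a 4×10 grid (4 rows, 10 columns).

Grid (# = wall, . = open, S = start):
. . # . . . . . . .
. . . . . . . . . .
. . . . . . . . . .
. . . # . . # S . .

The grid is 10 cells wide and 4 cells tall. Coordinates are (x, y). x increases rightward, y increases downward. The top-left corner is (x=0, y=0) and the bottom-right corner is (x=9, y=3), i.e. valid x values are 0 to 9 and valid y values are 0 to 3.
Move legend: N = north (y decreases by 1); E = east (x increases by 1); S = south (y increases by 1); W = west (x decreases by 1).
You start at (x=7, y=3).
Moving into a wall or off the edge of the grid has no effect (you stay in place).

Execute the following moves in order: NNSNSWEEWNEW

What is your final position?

Answer: Final position: (x=7, y=1)

Derivation:
Start: (x=7, y=3)
  N (north): (x=7, y=3) -> (x=7, y=2)
  N (north): (x=7, y=2) -> (x=7, y=1)
  S (south): (x=7, y=1) -> (x=7, y=2)
  N (north): (x=7, y=2) -> (x=7, y=1)
  S (south): (x=7, y=1) -> (x=7, y=2)
  W (west): (x=7, y=2) -> (x=6, y=2)
  E (east): (x=6, y=2) -> (x=7, y=2)
  E (east): (x=7, y=2) -> (x=8, y=2)
  W (west): (x=8, y=2) -> (x=7, y=2)
  N (north): (x=7, y=2) -> (x=7, y=1)
  E (east): (x=7, y=1) -> (x=8, y=1)
  W (west): (x=8, y=1) -> (x=7, y=1)
Final: (x=7, y=1)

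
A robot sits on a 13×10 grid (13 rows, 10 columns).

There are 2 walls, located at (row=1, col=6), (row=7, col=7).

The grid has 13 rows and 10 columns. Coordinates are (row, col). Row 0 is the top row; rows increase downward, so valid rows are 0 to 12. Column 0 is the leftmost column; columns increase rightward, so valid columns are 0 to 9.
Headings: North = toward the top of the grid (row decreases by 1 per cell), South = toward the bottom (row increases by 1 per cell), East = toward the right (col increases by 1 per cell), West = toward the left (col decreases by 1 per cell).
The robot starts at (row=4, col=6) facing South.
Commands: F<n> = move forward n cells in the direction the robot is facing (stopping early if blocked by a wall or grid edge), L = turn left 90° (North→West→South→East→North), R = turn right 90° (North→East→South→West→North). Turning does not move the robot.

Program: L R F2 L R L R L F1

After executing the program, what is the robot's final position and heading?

Answer: Final position: (row=6, col=7), facing East

Derivation:
Start: (row=4, col=6), facing South
  L: turn left, now facing East
  R: turn right, now facing South
  F2: move forward 2, now at (row=6, col=6)
  L: turn left, now facing East
  R: turn right, now facing South
  L: turn left, now facing East
  R: turn right, now facing South
  L: turn left, now facing East
  F1: move forward 1, now at (row=6, col=7)
Final: (row=6, col=7), facing East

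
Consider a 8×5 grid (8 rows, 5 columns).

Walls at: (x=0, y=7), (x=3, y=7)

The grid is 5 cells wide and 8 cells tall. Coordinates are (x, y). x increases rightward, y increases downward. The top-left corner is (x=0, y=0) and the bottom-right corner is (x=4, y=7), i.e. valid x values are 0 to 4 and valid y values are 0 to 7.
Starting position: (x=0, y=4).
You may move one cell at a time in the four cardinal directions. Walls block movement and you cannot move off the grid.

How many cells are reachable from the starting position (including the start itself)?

Answer: Reachable cells: 38

Derivation:
BFS flood-fill from (x=0, y=4):
  Distance 0: (x=0, y=4)
  Distance 1: (x=0, y=3), (x=1, y=4), (x=0, y=5)
  Distance 2: (x=0, y=2), (x=1, y=3), (x=2, y=4), (x=1, y=5), (x=0, y=6)
  Distance 3: (x=0, y=1), (x=1, y=2), (x=2, y=3), (x=3, y=4), (x=2, y=5), (x=1, y=6)
  Distance 4: (x=0, y=0), (x=1, y=1), (x=2, y=2), (x=3, y=3), (x=4, y=4), (x=3, y=5), (x=2, y=6), (x=1, y=7)
  Distance 5: (x=1, y=0), (x=2, y=1), (x=3, y=2), (x=4, y=3), (x=4, y=5), (x=3, y=6), (x=2, y=7)
  Distance 6: (x=2, y=0), (x=3, y=1), (x=4, y=2), (x=4, y=6)
  Distance 7: (x=3, y=0), (x=4, y=1), (x=4, y=7)
  Distance 8: (x=4, y=0)
Total reachable: 38 (grid has 38 open cells total)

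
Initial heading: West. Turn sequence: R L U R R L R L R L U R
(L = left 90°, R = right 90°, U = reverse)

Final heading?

Answer: Final heading: East

Derivation:
Start: West
  R (right (90° clockwise)) -> North
  L (left (90° counter-clockwise)) -> West
  U (U-turn (180°)) -> East
  R (right (90° clockwise)) -> South
  R (right (90° clockwise)) -> West
  L (left (90° counter-clockwise)) -> South
  R (right (90° clockwise)) -> West
  L (left (90° counter-clockwise)) -> South
  R (right (90° clockwise)) -> West
  L (left (90° counter-clockwise)) -> South
  U (U-turn (180°)) -> North
  R (right (90° clockwise)) -> East
Final: East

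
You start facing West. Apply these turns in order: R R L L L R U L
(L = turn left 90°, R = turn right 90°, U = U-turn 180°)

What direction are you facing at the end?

Start: West
  R (right (90° clockwise)) -> North
  R (right (90° clockwise)) -> East
  L (left (90° counter-clockwise)) -> North
  L (left (90° counter-clockwise)) -> West
  L (left (90° counter-clockwise)) -> South
  R (right (90° clockwise)) -> West
  U (U-turn (180°)) -> East
  L (left (90° counter-clockwise)) -> North
Final: North

Answer: Final heading: North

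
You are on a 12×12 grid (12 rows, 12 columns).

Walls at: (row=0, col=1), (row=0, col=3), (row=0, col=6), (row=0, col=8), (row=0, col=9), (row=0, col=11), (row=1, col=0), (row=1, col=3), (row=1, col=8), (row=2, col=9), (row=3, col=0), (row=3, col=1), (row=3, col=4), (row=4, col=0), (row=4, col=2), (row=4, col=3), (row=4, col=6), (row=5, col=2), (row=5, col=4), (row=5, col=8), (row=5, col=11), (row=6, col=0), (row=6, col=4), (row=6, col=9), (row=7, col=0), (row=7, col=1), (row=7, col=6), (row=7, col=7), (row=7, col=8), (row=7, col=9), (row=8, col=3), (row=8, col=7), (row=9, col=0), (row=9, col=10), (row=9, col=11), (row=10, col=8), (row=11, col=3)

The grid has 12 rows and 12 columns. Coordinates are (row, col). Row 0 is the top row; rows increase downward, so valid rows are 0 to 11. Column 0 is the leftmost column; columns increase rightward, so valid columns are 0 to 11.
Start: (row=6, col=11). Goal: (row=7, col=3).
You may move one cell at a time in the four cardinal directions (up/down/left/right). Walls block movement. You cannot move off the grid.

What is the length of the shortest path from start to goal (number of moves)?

Answer: Shortest path length: 13

Derivation:
BFS from (row=6, col=11) until reaching (row=7, col=3):
  Distance 0: (row=6, col=11)
  Distance 1: (row=6, col=10), (row=7, col=11)
  Distance 2: (row=5, col=10), (row=7, col=10), (row=8, col=11)
  Distance 3: (row=4, col=10), (row=5, col=9), (row=8, col=10)
  Distance 4: (row=3, col=10), (row=4, col=9), (row=4, col=11), (row=8, col=9)
  Distance 5: (row=2, col=10), (row=3, col=9), (row=3, col=11), (row=4, col=8), (row=8, col=8), (row=9, col=9)
  Distance 6: (row=1, col=10), (row=2, col=11), (row=3, col=8), (row=4, col=7), (row=9, col=8), (row=10, col=9)
  Distance 7: (row=0, col=10), (row=1, col=9), (row=1, col=11), (row=2, col=8), (row=3, col=7), (row=5, col=7), (row=9, col=7), (row=10, col=10), (row=11, col=9)
  Distance 8: (row=2, col=7), (row=3, col=6), (row=5, col=6), (row=6, col=7), (row=9, col=6), (row=10, col=7), (row=10, col=11), (row=11, col=8), (row=11, col=10)
  Distance 9: (row=1, col=7), (row=2, col=6), (row=3, col=5), (row=5, col=5), (row=6, col=6), (row=6, col=8), (row=8, col=6), (row=9, col=5), (row=10, col=6), (row=11, col=7), (row=11, col=11)
  Distance 10: (row=0, col=7), (row=1, col=6), (row=2, col=5), (row=4, col=5), (row=6, col=5), (row=8, col=5), (row=9, col=4), (row=10, col=5), (row=11, col=6)
  Distance 11: (row=1, col=5), (row=2, col=4), (row=4, col=4), (row=7, col=5), (row=8, col=4), (row=9, col=3), (row=10, col=4), (row=11, col=5)
  Distance 12: (row=0, col=5), (row=1, col=4), (row=2, col=3), (row=7, col=4), (row=9, col=2), (row=10, col=3), (row=11, col=4)
  Distance 13: (row=0, col=4), (row=2, col=2), (row=3, col=3), (row=7, col=3), (row=8, col=2), (row=9, col=1), (row=10, col=2)  <- goal reached here
One shortest path (13 moves): (row=6, col=11) -> (row=6, col=10) -> (row=7, col=10) -> (row=8, col=10) -> (row=8, col=9) -> (row=8, col=8) -> (row=9, col=8) -> (row=9, col=7) -> (row=9, col=6) -> (row=9, col=5) -> (row=9, col=4) -> (row=8, col=4) -> (row=7, col=4) -> (row=7, col=3)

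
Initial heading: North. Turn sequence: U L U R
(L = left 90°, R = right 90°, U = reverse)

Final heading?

Answer: Final heading: North

Derivation:
Start: North
  U (U-turn (180°)) -> South
  L (left (90° counter-clockwise)) -> East
  U (U-turn (180°)) -> West
  R (right (90° clockwise)) -> North
Final: North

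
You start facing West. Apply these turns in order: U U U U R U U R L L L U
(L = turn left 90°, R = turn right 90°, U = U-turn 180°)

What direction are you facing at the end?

Answer: Final heading: North

Derivation:
Start: West
  U (U-turn (180°)) -> East
  U (U-turn (180°)) -> West
  U (U-turn (180°)) -> East
  U (U-turn (180°)) -> West
  R (right (90° clockwise)) -> North
  U (U-turn (180°)) -> South
  U (U-turn (180°)) -> North
  R (right (90° clockwise)) -> East
  L (left (90° counter-clockwise)) -> North
  L (left (90° counter-clockwise)) -> West
  L (left (90° counter-clockwise)) -> South
  U (U-turn (180°)) -> North
Final: North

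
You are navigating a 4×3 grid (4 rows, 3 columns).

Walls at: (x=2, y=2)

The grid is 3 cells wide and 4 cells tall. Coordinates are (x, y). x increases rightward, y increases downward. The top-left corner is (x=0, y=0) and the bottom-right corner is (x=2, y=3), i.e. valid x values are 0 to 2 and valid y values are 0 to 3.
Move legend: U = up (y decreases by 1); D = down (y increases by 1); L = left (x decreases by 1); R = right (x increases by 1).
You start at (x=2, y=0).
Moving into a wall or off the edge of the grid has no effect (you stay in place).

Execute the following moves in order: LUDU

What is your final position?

Start: (x=2, y=0)
  L (left): (x=2, y=0) -> (x=1, y=0)
  U (up): blocked, stay at (x=1, y=0)
  D (down): (x=1, y=0) -> (x=1, y=1)
  U (up): (x=1, y=1) -> (x=1, y=0)
Final: (x=1, y=0)

Answer: Final position: (x=1, y=0)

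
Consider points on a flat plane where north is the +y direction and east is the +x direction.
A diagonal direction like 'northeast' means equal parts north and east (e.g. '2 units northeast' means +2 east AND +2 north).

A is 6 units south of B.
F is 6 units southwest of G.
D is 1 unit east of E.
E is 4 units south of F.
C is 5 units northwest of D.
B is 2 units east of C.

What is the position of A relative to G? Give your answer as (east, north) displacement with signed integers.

Answer: A is at (east=-8, north=-11) relative to G.

Derivation:
Place G at the origin (east=0, north=0).
  F is 6 units southwest of G: delta (east=-6, north=-6); F at (east=-6, north=-6).
  E is 4 units south of F: delta (east=+0, north=-4); E at (east=-6, north=-10).
  D is 1 unit east of E: delta (east=+1, north=+0); D at (east=-5, north=-10).
  C is 5 units northwest of D: delta (east=-5, north=+5); C at (east=-10, north=-5).
  B is 2 units east of C: delta (east=+2, north=+0); B at (east=-8, north=-5).
  A is 6 units south of B: delta (east=+0, north=-6); A at (east=-8, north=-11).
Therefore A relative to G: (east=-8, north=-11).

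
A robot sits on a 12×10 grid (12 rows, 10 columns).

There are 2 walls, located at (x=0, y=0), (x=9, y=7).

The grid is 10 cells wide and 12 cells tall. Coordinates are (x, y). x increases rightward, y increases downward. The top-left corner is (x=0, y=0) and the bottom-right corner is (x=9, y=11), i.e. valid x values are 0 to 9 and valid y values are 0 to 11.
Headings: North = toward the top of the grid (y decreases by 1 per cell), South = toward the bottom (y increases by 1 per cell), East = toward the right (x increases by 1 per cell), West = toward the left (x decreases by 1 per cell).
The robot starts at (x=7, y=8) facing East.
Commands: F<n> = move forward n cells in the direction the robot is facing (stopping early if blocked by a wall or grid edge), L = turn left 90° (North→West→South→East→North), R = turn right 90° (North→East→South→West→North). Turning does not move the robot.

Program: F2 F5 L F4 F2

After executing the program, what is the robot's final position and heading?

Start: (x=7, y=8), facing East
  F2: move forward 2, now at (x=9, y=8)
  F5: move forward 0/5 (blocked), now at (x=9, y=8)
  L: turn left, now facing North
  F4: move forward 0/4 (blocked), now at (x=9, y=8)
  F2: move forward 0/2 (blocked), now at (x=9, y=8)
Final: (x=9, y=8), facing North

Answer: Final position: (x=9, y=8), facing North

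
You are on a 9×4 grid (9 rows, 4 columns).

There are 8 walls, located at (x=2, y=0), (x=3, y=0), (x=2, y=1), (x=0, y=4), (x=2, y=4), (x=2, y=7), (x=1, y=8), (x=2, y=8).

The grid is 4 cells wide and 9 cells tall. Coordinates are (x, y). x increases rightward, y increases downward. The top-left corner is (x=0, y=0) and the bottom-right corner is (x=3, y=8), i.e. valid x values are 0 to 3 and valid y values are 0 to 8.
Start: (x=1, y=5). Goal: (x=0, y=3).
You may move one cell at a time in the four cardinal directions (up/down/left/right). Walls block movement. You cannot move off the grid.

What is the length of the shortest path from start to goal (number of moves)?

Answer: Shortest path length: 3

Derivation:
BFS from (x=1, y=5) until reaching (x=0, y=3):
  Distance 0: (x=1, y=5)
  Distance 1: (x=1, y=4), (x=0, y=5), (x=2, y=5), (x=1, y=6)
  Distance 2: (x=1, y=3), (x=3, y=5), (x=0, y=6), (x=2, y=6), (x=1, y=7)
  Distance 3: (x=1, y=2), (x=0, y=3), (x=2, y=3), (x=3, y=4), (x=3, y=6), (x=0, y=7)  <- goal reached here
One shortest path (3 moves): (x=1, y=5) -> (x=1, y=4) -> (x=1, y=3) -> (x=0, y=3)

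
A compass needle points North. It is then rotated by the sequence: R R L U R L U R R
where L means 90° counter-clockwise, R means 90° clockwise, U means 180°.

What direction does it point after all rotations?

Answer: Final heading: West

Derivation:
Start: North
  R (right (90° clockwise)) -> East
  R (right (90° clockwise)) -> South
  L (left (90° counter-clockwise)) -> East
  U (U-turn (180°)) -> West
  R (right (90° clockwise)) -> North
  L (left (90° counter-clockwise)) -> West
  U (U-turn (180°)) -> East
  R (right (90° clockwise)) -> South
  R (right (90° clockwise)) -> West
Final: West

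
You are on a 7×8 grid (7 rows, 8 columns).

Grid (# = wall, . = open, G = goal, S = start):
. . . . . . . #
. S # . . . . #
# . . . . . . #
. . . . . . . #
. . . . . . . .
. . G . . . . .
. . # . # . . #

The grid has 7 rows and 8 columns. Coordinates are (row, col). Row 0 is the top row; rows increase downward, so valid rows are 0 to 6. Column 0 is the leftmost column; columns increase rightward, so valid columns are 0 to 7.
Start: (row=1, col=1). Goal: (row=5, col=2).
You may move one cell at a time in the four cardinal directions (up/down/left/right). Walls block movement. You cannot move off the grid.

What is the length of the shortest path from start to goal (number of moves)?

Answer: Shortest path length: 5

Derivation:
BFS from (row=1, col=1) until reaching (row=5, col=2):
  Distance 0: (row=1, col=1)
  Distance 1: (row=0, col=1), (row=1, col=0), (row=2, col=1)
  Distance 2: (row=0, col=0), (row=0, col=2), (row=2, col=2), (row=3, col=1)
  Distance 3: (row=0, col=3), (row=2, col=3), (row=3, col=0), (row=3, col=2), (row=4, col=1)
  Distance 4: (row=0, col=4), (row=1, col=3), (row=2, col=4), (row=3, col=3), (row=4, col=0), (row=4, col=2), (row=5, col=1)
  Distance 5: (row=0, col=5), (row=1, col=4), (row=2, col=5), (row=3, col=4), (row=4, col=3), (row=5, col=0), (row=5, col=2), (row=6, col=1)  <- goal reached here
One shortest path (5 moves): (row=1, col=1) -> (row=2, col=1) -> (row=2, col=2) -> (row=3, col=2) -> (row=4, col=2) -> (row=5, col=2)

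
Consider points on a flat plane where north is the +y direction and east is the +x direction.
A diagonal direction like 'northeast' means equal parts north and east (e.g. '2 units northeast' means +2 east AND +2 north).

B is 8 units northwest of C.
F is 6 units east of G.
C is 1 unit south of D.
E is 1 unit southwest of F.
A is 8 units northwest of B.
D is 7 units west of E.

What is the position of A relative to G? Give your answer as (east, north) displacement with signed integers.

Answer: A is at (east=-18, north=14) relative to G.

Derivation:
Place G at the origin (east=0, north=0).
  F is 6 units east of G: delta (east=+6, north=+0); F at (east=6, north=0).
  E is 1 unit southwest of F: delta (east=-1, north=-1); E at (east=5, north=-1).
  D is 7 units west of E: delta (east=-7, north=+0); D at (east=-2, north=-1).
  C is 1 unit south of D: delta (east=+0, north=-1); C at (east=-2, north=-2).
  B is 8 units northwest of C: delta (east=-8, north=+8); B at (east=-10, north=6).
  A is 8 units northwest of B: delta (east=-8, north=+8); A at (east=-18, north=14).
Therefore A relative to G: (east=-18, north=14).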